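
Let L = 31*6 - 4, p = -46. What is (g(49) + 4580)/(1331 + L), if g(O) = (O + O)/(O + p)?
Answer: 814/267 ≈ 3.0487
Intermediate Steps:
g(O) = 2*O/(-46 + O) (g(O) = (O + O)/(O - 46) = (2*O)/(-46 + O) = 2*O/(-46 + O))
L = 182 (L = 186 - 4 = 182)
(g(49) + 4580)/(1331 + L) = (2*49/(-46 + 49) + 4580)/(1331 + 182) = (2*49/3 + 4580)/1513 = (2*49*(⅓) + 4580)*(1/1513) = (98/3 + 4580)*(1/1513) = (13838/3)*(1/1513) = 814/267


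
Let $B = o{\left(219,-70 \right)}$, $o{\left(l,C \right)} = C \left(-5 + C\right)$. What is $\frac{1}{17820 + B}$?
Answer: $\frac{1}{23070} \approx 4.3346 \cdot 10^{-5}$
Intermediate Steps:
$B = 5250$ ($B = - 70 \left(-5 - 70\right) = \left(-70\right) \left(-75\right) = 5250$)
$\frac{1}{17820 + B} = \frac{1}{17820 + 5250} = \frac{1}{23070}$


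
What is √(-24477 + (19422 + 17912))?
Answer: √12857 ≈ 113.39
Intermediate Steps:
√(-24477 + (19422 + 17912)) = √(-24477 + 37334) = √12857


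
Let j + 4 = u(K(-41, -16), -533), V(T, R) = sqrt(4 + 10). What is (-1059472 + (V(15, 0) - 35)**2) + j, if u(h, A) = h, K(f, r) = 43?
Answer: -1059433 + (35 - sqrt(14))**2 ≈ -1.0585e+6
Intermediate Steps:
V(T, R) = sqrt(14)
j = 39 (j = -4 + 43 = 39)
(-1059472 + (V(15, 0) - 35)**2) + j = (-1059472 + (sqrt(14) - 35)**2) + 39 = (-1059472 + (-35 + sqrt(14))**2) + 39 = -1059433 + (-35 + sqrt(14))**2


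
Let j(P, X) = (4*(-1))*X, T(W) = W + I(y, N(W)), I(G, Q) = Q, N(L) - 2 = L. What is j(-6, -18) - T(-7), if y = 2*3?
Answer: 84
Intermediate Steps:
N(L) = 2 + L
y = 6
T(W) = 2 + 2*W (T(W) = W + (2 + W) = 2 + 2*W)
j(P, X) = -4*X
j(-6, -18) - T(-7) = -4*(-18) - (2 + 2*(-7)) = 72 - (2 - 14) = 72 - 1*(-12) = 72 + 12 = 84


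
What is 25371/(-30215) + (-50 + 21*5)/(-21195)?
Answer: -107880034/128081385 ≈ -0.84228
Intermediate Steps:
25371/(-30215) + (-50 + 21*5)/(-21195) = 25371*(-1/30215) + (-50 + 105)*(-1/21195) = -25371/30215 + 55*(-1/21195) = -25371/30215 - 11/4239 = -107880034/128081385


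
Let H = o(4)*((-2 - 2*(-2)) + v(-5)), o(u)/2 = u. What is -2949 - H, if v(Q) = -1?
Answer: -2957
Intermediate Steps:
o(u) = 2*u
H = 8 (H = (2*4)*((-2 - 2*(-2)) - 1) = 8*((-2 + 4) - 1) = 8*(2 - 1) = 8*1 = 8)
-2949 - H = -2949 - 1*8 = -2949 - 8 = -2957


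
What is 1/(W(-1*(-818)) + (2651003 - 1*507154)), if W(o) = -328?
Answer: 1/2143521 ≈ 4.6652e-7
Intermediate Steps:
1/(W(-1*(-818)) + (2651003 - 1*507154)) = 1/(-328 + (2651003 - 1*507154)) = 1/(-328 + (2651003 - 507154)) = 1/(-328 + 2143849) = 1/2143521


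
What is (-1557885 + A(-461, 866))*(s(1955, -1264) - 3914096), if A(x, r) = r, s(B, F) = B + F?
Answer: 6093245939695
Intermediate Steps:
(-1557885 + A(-461, 866))*(s(1955, -1264) - 3914096) = (-1557885 + 866)*((1955 - 1264) - 3914096) = -1557019*(691 - 3914096) = -1557019*(-3913405) = 6093245939695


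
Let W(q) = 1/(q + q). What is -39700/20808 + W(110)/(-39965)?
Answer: -43631791351/22868772300 ≈ -1.9079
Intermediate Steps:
W(q) = 1/(2*q)
-39700/20808 + W(110)/(-39965) = -39700/20808 + ((½)/110)/(-39965) = -39700*1/20808 + ((½)*(1/110))*(-1/39965) = -9925/5202 + (1/220)*(-1/39965) = -9925/5202 - 1/8792300 = -43631791351/22868772300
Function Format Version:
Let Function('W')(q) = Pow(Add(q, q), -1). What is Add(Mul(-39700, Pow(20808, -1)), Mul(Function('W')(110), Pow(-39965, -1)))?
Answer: Rational(-43631791351, 22868772300) ≈ -1.9079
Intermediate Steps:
Function('W')(q) = Mul(Rational(1, 2), Pow(q, -1)) (Function('W')(q) = Pow(Mul(2, q), -1) = Mul(Rational(1, 2), Pow(q, -1)))
Add(Mul(-39700, Pow(20808, -1)), Mul(Function('W')(110), Pow(-39965, -1))) = Add(Mul(-39700, Pow(20808, -1)), Mul(Mul(Rational(1, 2), Pow(110, -1)), Pow(-39965, -1))) = Add(Mul(-39700, Rational(1, 20808)), Mul(Mul(Rational(1, 2), Rational(1, 110)), Rational(-1, 39965))) = Add(Rational(-9925, 5202), Mul(Rational(1, 220), Rational(-1, 39965))) = Add(Rational(-9925, 5202), Rational(-1, 8792300)) = Rational(-43631791351, 22868772300)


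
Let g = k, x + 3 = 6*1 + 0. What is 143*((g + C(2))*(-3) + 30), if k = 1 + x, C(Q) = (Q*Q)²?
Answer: -4290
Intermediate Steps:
C(Q) = Q⁴ (C(Q) = (Q²)² = Q⁴)
x = 3 (x = -3 + (6*1 + 0) = -3 + (6 + 0) = -3 + 6 = 3)
k = 4 (k = 1 + 3 = 4)
g = 4
143*((g + C(2))*(-3) + 30) = 143*((4 + 2⁴)*(-3) + 30) = 143*((4 + 16)*(-3) + 30) = 143*(20*(-3) + 30) = 143*(-60 + 30) = 143*(-30) = -4290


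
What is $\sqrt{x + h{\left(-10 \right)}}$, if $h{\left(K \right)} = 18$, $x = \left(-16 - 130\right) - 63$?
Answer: $i \sqrt{191} \approx 13.82 i$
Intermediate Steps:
$x = -209$ ($x = -146 - 63 = -209$)
$\sqrt{x + h{\left(-10 \right)}} = \sqrt{-209 + 18} = \sqrt{-191} = i \sqrt{191}$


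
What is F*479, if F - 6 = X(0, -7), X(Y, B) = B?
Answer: -479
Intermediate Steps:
F = -1 (F = 6 - 7 = -1)
F*479 = -1*479 = -479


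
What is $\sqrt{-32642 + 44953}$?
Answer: $\sqrt{12311} \approx 110.95$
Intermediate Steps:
$\sqrt{-32642 + 44953} = \sqrt{12311}$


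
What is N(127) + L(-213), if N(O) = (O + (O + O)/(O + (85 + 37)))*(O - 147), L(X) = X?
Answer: -690577/249 ≈ -2773.4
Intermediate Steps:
N(O) = (-147 + O)*(O + 2*O/(122 + O)) (N(O) = (O + (2*O)/(O + 122))*(-147 + O) = (O + (2*O)/(122 + O))*(-147 + O) = (O + 2*O/(122 + O))*(-147 + O) = (-147 + O)*(O + 2*O/(122 + O)))
N(127) + L(-213) = 127*(-18228 + 127² - 23*127)/(122 + 127) - 213 = 127*(-18228 + 16129 - 2921)/249 - 213 = 127*(1/249)*(-5020) - 213 = -637540/249 - 213 = -690577/249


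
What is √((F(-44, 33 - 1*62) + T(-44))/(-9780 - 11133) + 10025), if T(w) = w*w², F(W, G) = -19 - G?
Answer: √4386250773087/20913 ≈ 100.15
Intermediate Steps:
T(w) = w³
√((F(-44, 33 - 1*62) + T(-44))/(-9780 - 11133) + 10025) = √(((-19 - (33 - 1*62)) + (-44)³)/(-9780 - 11133) + 10025) = √(((-19 - (33 - 62)) - 85184)/(-20913) + 10025) = √(((-19 - 1*(-29)) - 85184)*(-1/20913) + 10025) = √(((-19 + 29) - 85184)*(-1/20913) + 10025) = √((10 - 85184)*(-1/20913) + 10025) = √(-85174*(-1/20913) + 10025) = √(85174/20913 + 10025) = √(209737999/20913) = √4386250773087/20913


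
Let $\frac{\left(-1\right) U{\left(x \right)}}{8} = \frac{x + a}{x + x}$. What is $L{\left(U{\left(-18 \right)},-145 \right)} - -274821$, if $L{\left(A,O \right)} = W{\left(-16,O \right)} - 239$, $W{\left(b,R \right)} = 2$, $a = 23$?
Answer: $274584$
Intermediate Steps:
$U{\left(x \right)} = - \frac{4 \left(23 + x\right)}{x}$ ($U{\left(x \right)} = - 8 \frac{x + 23}{x + x} = - 8 \frac{23 + x}{2 x} = - \frac{4 \left(23 + x\right)}{x}$)
$L{\left(A,O \right)} = -237$ ($L{\left(A,O \right)} = 2 - 239 = -237$)
$L{\left(U{\left(-18 \right)},-145 \right)} - -274821 = -237 - -274821 = -237 + 274821 = 274584$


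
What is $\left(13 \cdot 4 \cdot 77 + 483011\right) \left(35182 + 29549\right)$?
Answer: $31524967965$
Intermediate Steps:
$\left(13 \cdot 4 \cdot 77 + 483011\right) \left(35182 + 29549\right) = \left(52 \cdot 77 + 483011\right) 64731 = \left(4004 + 483011\right) 64731 = 487015 \cdot 64731 = 31524967965$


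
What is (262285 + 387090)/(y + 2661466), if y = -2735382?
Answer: -649375/73916 ≈ -8.7853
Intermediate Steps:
(262285 + 387090)/(y + 2661466) = (262285 + 387090)/(-2735382 + 2661466) = 649375/(-73916) = 649375*(-1/73916) = -649375/73916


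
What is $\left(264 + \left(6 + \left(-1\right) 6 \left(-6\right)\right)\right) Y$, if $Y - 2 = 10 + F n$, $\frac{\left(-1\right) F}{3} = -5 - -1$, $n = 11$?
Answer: $44064$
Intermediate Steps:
$F = 12$ ($F = - 3 \left(-5 - -1\right) = - 3 \left(-5 + 1\right) = \left(-3\right) \left(-4\right) = 12$)
$Y = 144$ ($Y = 2 + \left(10 + 12 \cdot 11\right) = 2 + \left(10 + 132\right) = 2 + 142 = 144$)
$\left(264 + \left(6 + \left(-1\right) 6 \left(-6\right)\right)\right) Y = \left(264 + \left(6 + \left(-1\right) 6 \left(-6\right)\right)\right) 144 = \left(264 + \left(6 - -36\right)\right) 144 = \left(264 + \left(6 + 36\right)\right) 144 = \left(264 + 42\right) 144 = 306 \cdot 144 = 44064$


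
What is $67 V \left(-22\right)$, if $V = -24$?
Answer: $35376$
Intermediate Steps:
$67 V \left(-22\right) = 67 \left(-24\right) \left(-22\right) = \left(-1608\right) \left(-22\right) = 35376$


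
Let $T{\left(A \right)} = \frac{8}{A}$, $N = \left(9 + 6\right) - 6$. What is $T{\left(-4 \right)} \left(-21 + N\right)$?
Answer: $24$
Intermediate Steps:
$N = 9$ ($N = 15 - 6 = 9$)
$T{\left(-4 \right)} \left(-21 + N\right) = \frac{8}{-4} \left(-21 + 9\right) = 8 \left(- \frac{1}{4}\right) \left(-12\right) = \left(-2\right) \left(-12\right) = 24$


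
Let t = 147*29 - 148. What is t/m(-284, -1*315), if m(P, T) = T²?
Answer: 823/19845 ≈ 0.041471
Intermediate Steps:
t = 4115 (t = 4263 - 148 = 4115)
t/m(-284, -1*315) = 4115/((-1*315)²) = 4115/((-315)²) = 4115/99225 = 4115*(1/99225) = 823/19845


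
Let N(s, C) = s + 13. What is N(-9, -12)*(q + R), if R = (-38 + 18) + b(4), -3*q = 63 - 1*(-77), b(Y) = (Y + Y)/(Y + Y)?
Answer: -788/3 ≈ -262.67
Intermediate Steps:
b(Y) = 1 (b(Y) = (2*Y)/((2*Y)) = (2*Y)*(1/(2*Y)) = 1)
q = -140/3 (q = -(63 - 1*(-77))/3 = -(63 + 77)/3 = -⅓*140 = -140/3 ≈ -46.667)
N(s, C) = 13 + s
R = -19 (R = (-38 + 18) + 1 = -20 + 1 = -19)
N(-9, -12)*(q + R) = (13 - 9)*(-140/3 - 19) = 4*(-197/3) = -788/3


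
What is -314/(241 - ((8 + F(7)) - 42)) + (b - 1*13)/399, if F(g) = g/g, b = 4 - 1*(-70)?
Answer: -54286/54663 ≈ -0.99310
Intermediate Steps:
b = 74 (b = 4 + 70 = 74)
F(g) = 1
-314/(241 - ((8 + F(7)) - 42)) + (b - 1*13)/399 = -314/(241 - ((8 + 1) - 42)) + (74 - 1*13)/399 = -314/(241 - (9 - 42)) + (74 - 13)*(1/399) = -314/(241 - 1*(-33)) + 61*(1/399) = -314/(241 + 33) + 61/399 = -314/274 + 61/399 = -314*1/274 + 61/399 = -157/137 + 61/399 = -54286/54663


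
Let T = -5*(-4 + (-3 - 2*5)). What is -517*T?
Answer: -43945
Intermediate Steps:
T = 85 (T = -5*(-4 + (-3 - 10)) = -5*(-4 - 13) = -5*(-17) = 85)
-517*T = -517*85 = -43945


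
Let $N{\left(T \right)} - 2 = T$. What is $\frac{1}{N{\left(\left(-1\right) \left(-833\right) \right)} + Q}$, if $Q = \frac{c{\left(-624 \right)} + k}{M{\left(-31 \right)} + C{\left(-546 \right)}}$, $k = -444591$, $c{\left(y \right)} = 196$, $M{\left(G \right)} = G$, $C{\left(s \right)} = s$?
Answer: $\frac{577}{926190} \approx 0.00062298$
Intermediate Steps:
$N{\left(T \right)} = 2 + T$
$Q = \frac{444395}{577}$ ($Q = \frac{196 - 444591}{-31 - 546} = - \frac{444395}{-577} = \left(-444395\right) \left(- \frac{1}{577}\right) = \frac{444395}{577} \approx 770.18$)
$\frac{1}{N{\left(\left(-1\right) \left(-833\right) \right)} + Q} = \frac{1}{\left(2 - -833\right) + \frac{444395}{577}} = \frac{1}{\left(2 + 833\right) + \frac{444395}{577}} = \frac{1}{835 + \frac{444395}{577}} = \frac{1}{\frac{926190}{577}} = \frac{577}{926190}$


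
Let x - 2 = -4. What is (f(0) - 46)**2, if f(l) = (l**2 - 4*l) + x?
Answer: 2304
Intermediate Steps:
x = -2 (x = 2 - 4 = -2)
f(l) = -2 + l**2 - 4*l (f(l) = (l**2 - 4*l) - 2 = -2 + l**2 - 4*l)
(f(0) - 46)**2 = ((-2 + 0**2 - 4*0) - 46)**2 = ((-2 + 0 + 0) - 46)**2 = (-2 - 46)**2 = (-48)**2 = 2304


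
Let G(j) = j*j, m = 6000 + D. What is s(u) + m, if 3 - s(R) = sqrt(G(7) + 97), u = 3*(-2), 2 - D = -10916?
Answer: 16921 - sqrt(146) ≈ 16909.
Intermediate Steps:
D = 10918 (D = 2 - 1*(-10916) = 2 + 10916 = 10918)
u = -6
m = 16918 (m = 6000 + 10918 = 16918)
G(j) = j**2
s(R) = 3 - sqrt(146) (s(R) = 3 - sqrt(7**2 + 97) = 3 - sqrt(49 + 97) = 3 - sqrt(146))
s(u) + m = (3 - sqrt(146)) + 16918 = 16921 - sqrt(146)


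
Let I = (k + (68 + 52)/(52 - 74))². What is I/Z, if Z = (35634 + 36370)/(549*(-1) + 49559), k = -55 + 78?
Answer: 912786745/4356242 ≈ 209.54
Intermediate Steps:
k = 23
I = 37249/121 (I = (23 + (68 + 52)/(52 - 74))² = (23 + 120/(-22))² = (23 + 120*(-1/22))² = (23 - 60/11)² = (193/11)² = 37249/121 ≈ 307.84)
Z = 36002/24505 (Z = 72004/(-549 + 49559) = 72004/49010 = 72004*(1/49010) = 36002/24505 ≈ 1.4692)
I/Z = 37249/(121*(36002/24505)) = (37249/121)*(24505/36002) = 912786745/4356242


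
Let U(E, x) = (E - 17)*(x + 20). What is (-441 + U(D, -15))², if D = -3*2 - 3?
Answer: 326041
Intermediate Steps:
D = -9 (D = -6 - 3 = -9)
U(E, x) = (-17 + E)*(20 + x)
(-441 + U(D, -15))² = (-441 + (-340 - 17*(-15) + 20*(-9) - 9*(-15)))² = (-441 + (-340 + 255 - 180 + 135))² = (-441 - 130)² = (-571)² = 326041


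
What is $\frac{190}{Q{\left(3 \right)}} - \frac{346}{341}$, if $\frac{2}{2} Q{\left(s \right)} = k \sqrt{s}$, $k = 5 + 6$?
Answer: $- \frac{346}{341} + \frac{190 \sqrt{3}}{33} \approx 8.9577$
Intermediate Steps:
$k = 11$
$Q{\left(s \right)} = 11 \sqrt{s}$
$\frac{190}{Q{\left(3 \right)}} - \frac{346}{341} = \frac{190}{11 \sqrt{3}} - \frac{346}{341} = 190 \frac{\sqrt{3}}{33} - \frac{346}{341} = \frac{190 \sqrt{3}}{33} - \frac{346}{341} = - \frac{346}{341} + \frac{190 \sqrt{3}}{33}$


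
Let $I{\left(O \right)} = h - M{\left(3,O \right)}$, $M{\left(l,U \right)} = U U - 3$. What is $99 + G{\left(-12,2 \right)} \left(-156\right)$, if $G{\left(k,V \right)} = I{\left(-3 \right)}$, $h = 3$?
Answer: $567$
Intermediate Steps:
$M{\left(l,U \right)} = -3 + U^{2}$ ($M{\left(l,U \right)} = U^{2} - 3 = -3 + U^{2}$)
$I{\left(O \right)} = 6 - O^{2}$ ($I{\left(O \right)} = 3 - \left(-3 + O^{2}\right) = 6 - O^{2}$)
$G{\left(k,V \right)} = -3$ ($G{\left(k,V \right)} = 6 - \left(-3\right)^{2} = 6 - 9 = -3$)
$99 + G{\left(-12,2 \right)} \left(-156\right) = 99 - -468 = 99 + 468 = 567$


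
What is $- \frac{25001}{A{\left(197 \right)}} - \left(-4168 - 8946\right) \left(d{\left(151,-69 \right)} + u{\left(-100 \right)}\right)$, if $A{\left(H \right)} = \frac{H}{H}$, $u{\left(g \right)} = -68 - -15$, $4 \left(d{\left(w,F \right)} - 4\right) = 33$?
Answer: $- \frac{1118793}{2} \approx -5.594 \cdot 10^{5}$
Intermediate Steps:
$d{\left(w,F \right)} = \frac{49}{4}$ ($d{\left(w,F \right)} = 4 + \frac{1}{4} \cdot 33 = 4 + \frac{33}{4} = \frac{49}{4}$)
$u{\left(g \right)} = -53$ ($u{\left(g \right)} = -68 + 15 = -53$)
$A{\left(H \right)} = 1$
$- \frac{25001}{A{\left(197 \right)}} - \left(-4168 - 8946\right) \left(d{\left(151,-69 \right)} + u{\left(-100 \right)}\right) = - \frac{25001}{1} - \left(-4168 - 8946\right) \left(\frac{49}{4} - 53\right) = \left(-25001\right) 1 - \left(-13114\right) \left(- \frac{163}{4}\right) = -25001 - \frac{1068791}{2} = - \frac{1118793}{2}$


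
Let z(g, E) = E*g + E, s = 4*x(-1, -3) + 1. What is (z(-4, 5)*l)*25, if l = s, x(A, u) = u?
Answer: 4125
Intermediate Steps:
s = -11 (s = 4*(-3) + 1 = -12 + 1 = -11)
z(g, E) = E + E*g
l = -11
(z(-4, 5)*l)*25 = ((5*(1 - 4))*(-11))*25 = ((5*(-3))*(-11))*25 = -15*(-11)*25 = 165*25 = 4125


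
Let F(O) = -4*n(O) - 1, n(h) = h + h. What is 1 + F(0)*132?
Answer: -131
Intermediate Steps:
n(h) = 2*h
F(O) = -1 - 8*O (F(O) = -8*O - 1 = -1 - 8*O)
1 + F(0)*132 = 1 + (-1 - 8*0)*132 = 1 + (-1 + 0)*132 = 1 - 1*132 = 1 - 132 = -131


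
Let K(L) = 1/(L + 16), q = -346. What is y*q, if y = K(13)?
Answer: -346/29 ≈ -11.931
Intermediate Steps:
K(L) = 1/(16 + L)
y = 1/29 (y = 1/(16 + 13) = 1/29 ≈ 0.034483)
y*q = (1/29)*(-346) = -346/29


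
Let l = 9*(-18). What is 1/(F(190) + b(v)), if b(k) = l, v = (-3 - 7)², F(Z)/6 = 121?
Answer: 1/564 ≈ 0.0017731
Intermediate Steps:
F(Z) = 726 (F(Z) = 6*121 = 726)
v = 100 (v = (-10)² = 100)
l = -162
b(k) = -162
1/(F(190) + b(v)) = 1/(726 - 162) = 1/564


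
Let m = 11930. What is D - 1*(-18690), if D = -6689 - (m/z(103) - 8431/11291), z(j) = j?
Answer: 13823005736/1162973 ≈ 11886.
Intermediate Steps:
D = -7912959634/1162973 (D = -6689 - (11930/103 - 8431/11291) = -6689 - 1*133833237/1162973 = -6689 - 133833237/1162973 = -7912959634/1162973 ≈ -6804.1)
D - 1*(-18690) = -7912959634/1162973 - 1*(-18690) = -7912959634/1162973 + 18690 = 13823005736/1162973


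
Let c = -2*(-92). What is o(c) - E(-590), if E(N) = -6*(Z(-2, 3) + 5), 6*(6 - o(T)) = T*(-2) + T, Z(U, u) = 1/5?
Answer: 1018/15 ≈ 67.867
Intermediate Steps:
Z(U, u) = ⅕
c = 184
o(T) = 6 + T/6 (o(T) = 6 - (T*(-2) + T)/6 = 6 - (-2*T + T)/6 = 6 - (-1)*T/6 = 6 + T/6)
E(N) = -156/5 (E(N) = -6*(⅕ + 5) = -6*26/5 = -156/5)
o(c) - E(-590) = (6 + (⅙)*184) - 1*(-156/5) = (6 + 92/3) + 156/5 = 110/3 + 156/5 = 1018/15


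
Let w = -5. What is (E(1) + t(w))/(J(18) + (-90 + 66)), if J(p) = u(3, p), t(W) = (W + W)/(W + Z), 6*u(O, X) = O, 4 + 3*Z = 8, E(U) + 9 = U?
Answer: 116/517 ≈ 0.22437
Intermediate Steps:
E(U) = -9 + U
Z = 4/3 (Z = -4/3 + (⅓)*8 = -4/3 + 8/3 = 4/3 ≈ 1.3333)
u(O, X) = O/6
t(W) = 2*W/(4/3 + W) (t(W) = (W + W)/(W + 4/3) = (2*W)/(4/3 + W) = 2*W/(4/3 + W))
J(p) = ½ (J(p) = (⅙)*3 = ½)
(E(1) + t(w))/(J(18) + (-90 + 66)) = ((-9 + 1) + 6*(-5)/(4 + 3*(-5)))/(½ + (-90 + 66)) = (-8 + 6*(-5)/(4 - 15))/(½ - 24) = (-8 + 6*(-5)/(-11))/(-47/2) = (-8 + 6*(-5)*(-1/11))*(-2/47) = (-8 + 30/11)*(-2/47) = -58/11*(-2/47) = 116/517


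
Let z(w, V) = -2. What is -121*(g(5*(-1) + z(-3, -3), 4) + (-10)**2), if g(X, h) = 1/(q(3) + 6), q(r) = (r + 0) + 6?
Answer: -181621/15 ≈ -12108.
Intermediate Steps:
q(r) = 6 + r (q(r) = r + 6 = 6 + r)
g(X, h) = 1/15 (g(X, h) = 1/((6 + 3) + 6) = 1/(9 + 6) = 1/15)
-121*(g(5*(-1) + z(-3, -3), 4) + (-10)**2) = -121*(1/15 + (-10)**2) = -121*(1/15 + 100) = -121*1501/15 = -181621/15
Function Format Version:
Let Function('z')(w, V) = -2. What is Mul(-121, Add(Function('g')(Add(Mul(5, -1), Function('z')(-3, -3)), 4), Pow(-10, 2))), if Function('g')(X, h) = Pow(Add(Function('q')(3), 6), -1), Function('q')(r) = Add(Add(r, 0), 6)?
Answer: Rational(-181621, 15) ≈ -12108.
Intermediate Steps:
Function('q')(r) = Add(6, r) (Function('q')(r) = Add(r, 6) = Add(6, r))
Function('g')(X, h) = Rational(1, 15) (Function('g')(X, h) = Pow(Add(Add(6, 3), 6), -1) = Pow(Add(9, 6), -1) = Pow(15, -1) = Rational(1, 15))
Mul(-121, Add(Function('g')(Add(Mul(5, -1), Function('z')(-3, -3)), 4), Pow(-10, 2))) = Mul(-121, Add(Rational(1, 15), Pow(-10, 2))) = Mul(-121, Add(Rational(1, 15), 100)) = Mul(-121, Rational(1501, 15)) = Rational(-181621, 15)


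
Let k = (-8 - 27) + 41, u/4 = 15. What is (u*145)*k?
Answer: 52200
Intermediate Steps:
u = 60 (u = 4*15 = 60)
k = 6 (k = -35 + 41 = 6)
(u*145)*k = (60*145)*6 = 8700*6 = 52200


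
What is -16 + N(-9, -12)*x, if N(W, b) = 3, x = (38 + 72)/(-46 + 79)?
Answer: -6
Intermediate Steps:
x = 10/3 (x = 110/33 = 110*(1/33) = 10/3 ≈ 3.3333)
-16 + N(-9, -12)*x = -16 + 3*(10/3) = -16 + 10 = -6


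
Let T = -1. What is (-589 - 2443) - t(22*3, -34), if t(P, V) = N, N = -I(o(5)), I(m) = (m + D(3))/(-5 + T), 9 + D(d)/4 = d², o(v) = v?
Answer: -18197/6 ≈ -3032.8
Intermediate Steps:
D(d) = -36 + 4*d²
I(m) = -m/6 (I(m) = (m + (-36 + 4*3²))/(-5 - 1) = (m + (-36 + 4*9))/(-6) = (m + (-36 + 36))*(-⅙) = (m + 0)*(-⅙) = m*(-⅙) = -m/6)
N = ⅚ (N = -(-1)*5/6 = -1*(-⅚) = ⅚ ≈ 0.83333)
t(P, V) = ⅚
(-589 - 2443) - t(22*3, -34) = (-589 - 2443) - 1*⅚ = -3032 - ⅚ = -18197/6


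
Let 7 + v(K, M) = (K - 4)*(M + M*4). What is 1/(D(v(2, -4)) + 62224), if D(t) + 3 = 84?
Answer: 1/62305 ≈ 1.6050e-5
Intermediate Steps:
v(K, M) = -7 + 5*M*(-4 + K) (v(K, M) = -7 + (K - 4)*(M + M*4) = -7 + (-4 + K)*(M + 4*M) = -7 + (-4 + K)*(5*M) = -7 + 5*M*(-4 + K))
D(t) = 81 (D(t) = -3 + 84 = 81)
1/(D(v(2, -4)) + 62224) = 1/(81 + 62224) = 1/62305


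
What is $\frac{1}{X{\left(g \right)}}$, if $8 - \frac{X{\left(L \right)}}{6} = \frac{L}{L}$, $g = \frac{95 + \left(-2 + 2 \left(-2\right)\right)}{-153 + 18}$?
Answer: $\frac{1}{42} \approx 0.02381$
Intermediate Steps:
$g = - \frac{89}{135}$ ($g = \frac{95 - 6}{-135} = \left(95 - 6\right) \left(- \frac{1}{135}\right) = 89 \left(- \frac{1}{135}\right) = - \frac{89}{135} \approx -0.65926$)
$X{\left(L \right)} = 42$ ($X{\left(L \right)} = 48 - 6 \frac{L}{L} = 48 - 6 = 42$)
$\frac{1}{X{\left(g \right)}} = \frac{1}{42}$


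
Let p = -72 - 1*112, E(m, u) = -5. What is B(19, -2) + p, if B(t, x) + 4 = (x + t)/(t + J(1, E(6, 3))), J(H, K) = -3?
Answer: -2991/16 ≈ -186.94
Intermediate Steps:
B(t, x) = -4 + (t + x)/(-3 + t) (B(t, x) = -4 + (x + t)/(t - 3) = -4 + (t + x)/(-3 + t))
p = -184 (p = -72 - 112 = -184)
B(19, -2) + p = (12 - 2 - 3*19)/(-3 + 19) - 184 = (12 - 2 - 57)/16 - 184 = (1/16)*(-47) - 184 = -47/16 - 184 = -2991/16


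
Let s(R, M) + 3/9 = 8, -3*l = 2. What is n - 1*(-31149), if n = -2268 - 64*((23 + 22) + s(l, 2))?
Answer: 76531/3 ≈ 25510.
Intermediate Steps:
l = -⅔ (l = -⅓*2 = -⅔ ≈ -0.66667)
s(R, M) = 23/3 (s(R, M) = -⅓ + 8 = 23/3)
n = -16916/3 (n = -2268 - 64*((23 + 22) + 23/3) = -2268 - 64*(45 + 23/3) = -2268 - 64*158/3 = -2268 - 10112/3 = -16916/3 ≈ -5638.7)
n - 1*(-31149) = -16916/3 - 1*(-31149) = -16916/3 + 31149 = 76531/3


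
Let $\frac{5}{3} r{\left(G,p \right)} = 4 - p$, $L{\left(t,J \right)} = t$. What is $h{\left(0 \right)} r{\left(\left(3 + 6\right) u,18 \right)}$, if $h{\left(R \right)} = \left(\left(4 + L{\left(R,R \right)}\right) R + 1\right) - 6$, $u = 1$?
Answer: $42$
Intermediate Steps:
$r{\left(G,p \right)} = \frac{12}{5} - \frac{3 p}{5}$ ($r{\left(G,p \right)} = \frac{3 \left(4 - p\right)}{5} = \frac{12}{5} - \frac{3 p}{5}$)
$h{\left(R \right)} = -5 + R \left(4 + R\right)$ ($h{\left(R \right)} = \left(\left(4 + R\right) R + 1\right) - 6 = \left(R \left(4 + R\right) + 1\right) - 6 = \left(1 + R \left(4 + R\right)\right) - 6 = -5 + R \left(4 + R\right)$)
$h{\left(0 \right)} r{\left(\left(3 + 6\right) u,18 \right)} = \left(-5 + 0^{2} + 4 \cdot 0\right) \left(\frac{12}{5} - \frac{54}{5}\right) = \left(-5 + 0 + 0\right) \left(\frac{12}{5} - \frac{54}{5}\right) = \left(-5\right) \left(- \frac{42}{5}\right) = 42$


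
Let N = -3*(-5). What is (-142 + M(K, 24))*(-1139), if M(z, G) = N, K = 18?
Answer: 144653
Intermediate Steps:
N = 15
M(z, G) = 15
(-142 + M(K, 24))*(-1139) = (-142 + 15)*(-1139) = -127*(-1139) = 144653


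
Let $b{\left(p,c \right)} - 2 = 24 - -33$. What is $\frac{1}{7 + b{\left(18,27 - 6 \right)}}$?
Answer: $\frac{1}{66} \approx 0.015152$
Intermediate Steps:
$b{\left(p,c \right)} = 59$ ($b{\left(p,c \right)} = 2 + \left(24 - -33\right) = 2 + \left(24 + 33\right) = 2 + 57 = 59$)
$\frac{1}{7 + b{\left(18,27 - 6 \right)}} = \frac{1}{7 + 59} = \frac{1}{66}$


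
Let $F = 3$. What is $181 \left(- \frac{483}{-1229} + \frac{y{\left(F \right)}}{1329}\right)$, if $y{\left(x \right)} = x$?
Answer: $\frac{38950838}{544447} \approx 71.542$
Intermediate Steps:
$181 \left(- \frac{483}{-1229} + \frac{y{\left(F \right)}}{1329}\right) = 181 \left(- \frac{483}{-1229} + \frac{3}{1329}\right) = 181 \left(\left(-483\right) \left(- \frac{1}{1229}\right) + 3 \cdot \frac{1}{1329}\right) = 181 \left(\frac{483}{1229} + \frac{1}{443}\right) = 181 \cdot \frac{215198}{544447} = \frac{38950838}{544447}$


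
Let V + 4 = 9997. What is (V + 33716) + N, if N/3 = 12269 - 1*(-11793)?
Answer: 115895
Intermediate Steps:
V = 9993 (V = -4 + 9997 = 9993)
N = 72186 (N = 3*(12269 - 1*(-11793)) = 3*(12269 + 11793) = 3*24062 = 72186)
(V + 33716) + N = (9993 + 33716) + 72186 = 43709 + 72186 = 115895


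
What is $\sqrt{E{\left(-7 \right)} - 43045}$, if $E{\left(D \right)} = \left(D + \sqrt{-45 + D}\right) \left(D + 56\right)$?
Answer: $\sqrt{-43388 + 98 i \sqrt{13}} \approx 0.8482 + 208.3 i$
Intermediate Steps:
$E{\left(D \right)} = \left(56 + D\right) \left(D + \sqrt{-45 + D}\right)$ ($E{\left(D \right)} = \left(D + \sqrt{-45 + D}\right) \left(56 + D\right) = \left(56 + D\right) \left(D + \sqrt{-45 + D}\right)$)
$\sqrt{E{\left(-7 \right)} - 43045} = \sqrt{\left(\left(-7\right)^{2} + 56 \left(-7\right) + 56 \sqrt{-45 - 7} - 7 \sqrt{-45 - 7}\right) - 43045} = \sqrt{\left(49 - 392 + 56 \sqrt{-52} - 7 \sqrt{-52}\right) - 43045} = \sqrt{\left(49 - 392 + 56 \cdot 2 i \sqrt{13} - 7 \cdot 2 i \sqrt{13}\right) - 43045} = \sqrt{\left(49 - 392 + 112 i \sqrt{13} - 14 i \sqrt{13}\right) - 43045} = \sqrt{\left(-343 + 98 i \sqrt{13}\right) - 43045} = \sqrt{-43388 + 98 i \sqrt{13}}$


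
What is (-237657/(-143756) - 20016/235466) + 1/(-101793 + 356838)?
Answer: 6957100181921/4436374131420 ≈ 1.5682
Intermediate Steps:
(-237657/(-143756) - 20016/235466) + 1/(-101793 + 356838) = (-237657*(-1/143756) - 20016*1/235466) + 1/255045 = (237657/143756 - 72/847) + 1/255045 = 190945047/121761332 + 1/255045 = 6957100181921/4436374131420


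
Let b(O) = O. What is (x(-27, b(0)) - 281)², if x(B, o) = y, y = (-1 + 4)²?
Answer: 73984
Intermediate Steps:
y = 9 (y = 3² = 9)
x(B, o) = 9
(x(-27, b(0)) - 281)² = (9 - 281)² = (-272)² = 73984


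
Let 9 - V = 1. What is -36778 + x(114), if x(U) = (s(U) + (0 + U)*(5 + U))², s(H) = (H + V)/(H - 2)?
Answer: 577115363241/3136 ≈ 1.8403e+8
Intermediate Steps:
V = 8 (V = 9 - 1*1 = 9 - 1 = 8)
s(H) = (8 + H)/(-2 + H) (s(H) = (H + 8)/(H - 2) = (8 + H)/(-2 + H))
x(U) = (U*(5 + U) + (8 + U)/(-2 + U))² (x(U) = ((8 + U)/(-2 + U) + (0 + U)*(5 + U))² = ((8 + U)/(-2 + U) + U*(5 + U))² = (U*(5 + U) + (8 + U)/(-2 + U))²)
-36778 + x(114) = -36778 + (8 + 114 + 114*(-2 + 114)*(5 + 114))²/(-2 + 114)² = -36778 + (8 + 114 + 114*112*119)²/112² = -36778 + (8 + 114 + 1519392)²/12544 = -36778 + (1/12544)*1519514² = -36778 + (1/12544)*2308922796196 = -36778 + 577230699049/3136 = 577115363241/3136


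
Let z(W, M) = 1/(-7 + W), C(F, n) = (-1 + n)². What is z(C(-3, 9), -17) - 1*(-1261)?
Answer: 71878/57 ≈ 1261.0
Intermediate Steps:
z(C(-3, 9), -17) - 1*(-1261) = 1/(-7 + (-1 + 9)²) - 1*(-1261) = 1/(-7 + 8²) + 1261 = 1/(-7 + 64) + 1261 = 1/57 + 1261 = 71878/57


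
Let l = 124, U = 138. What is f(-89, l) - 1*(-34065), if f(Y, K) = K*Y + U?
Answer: 23167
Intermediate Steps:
f(Y, K) = 138 + K*Y (f(Y, K) = K*Y + 138 = 138 + K*Y)
f(-89, l) - 1*(-34065) = (138 + 124*(-89)) - 1*(-34065) = (138 - 11036) + 34065 = -10898 + 34065 = 23167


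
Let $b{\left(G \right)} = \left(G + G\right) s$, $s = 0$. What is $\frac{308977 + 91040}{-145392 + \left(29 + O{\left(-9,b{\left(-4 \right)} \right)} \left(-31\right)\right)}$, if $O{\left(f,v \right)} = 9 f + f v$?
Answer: $- \frac{400017}{142852} \approx -2.8002$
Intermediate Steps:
$b{\left(G \right)} = 0$ ($b{\left(G \right)} = \left(G + G\right) 0 = 2 G 0 = 0$)
$\frac{308977 + 91040}{-145392 + \left(29 + O{\left(-9,b{\left(-4 \right)} \right)} \left(-31\right)\right)} = \frac{308977 + 91040}{-145392 + \left(29 + - 9 \left(9 + 0\right) \left(-31\right)\right)} = \frac{400017}{-145392 + \left(29 + \left(-9\right) 9 \left(-31\right)\right)} = \frac{400017}{-145392 + \left(29 - -2511\right)} = \frac{400017}{-145392 + \left(29 + 2511\right)} = \frac{400017}{-145392 + 2540} = \frac{400017}{-142852} = 400017 \left(- \frac{1}{142852}\right) = - \frac{400017}{142852}$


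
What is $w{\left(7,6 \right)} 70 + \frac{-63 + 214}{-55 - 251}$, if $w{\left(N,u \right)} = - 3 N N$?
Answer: $- \frac{3148891}{306} \approx -10291.0$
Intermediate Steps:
$w{\left(N,u \right)} = - 3 N^{2}$
$w{\left(7,6 \right)} 70 + \frac{-63 + 214}{-55 - 251} = - 3 \cdot 7^{2} \cdot 70 + \frac{-63 + 214}{-55 - 251} = \left(-3\right) 49 \cdot 70 + \frac{151}{-306} = \left(-147\right) 70 + 151 \left(- \frac{1}{306}\right) = -10290 - \frac{151}{306} = - \frac{3148891}{306}$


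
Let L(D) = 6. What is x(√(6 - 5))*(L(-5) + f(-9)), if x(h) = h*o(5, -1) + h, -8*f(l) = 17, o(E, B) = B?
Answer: 0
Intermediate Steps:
f(l) = -17/8 (f(l) = -⅛*17 = -17/8)
x(h) = 0 (x(h) = h*(-1) + h = -h + h = 0)
x(√(6 - 5))*(L(-5) + f(-9)) = 0*(6 - 17/8) = 0*(31/8) = 0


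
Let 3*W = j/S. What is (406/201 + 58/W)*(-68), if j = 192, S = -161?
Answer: 15733109/1608 ≈ 9784.3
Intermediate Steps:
W = -64/161 (W = (192/(-161))/3 = (192*(-1/161))/3 = (1/3)*(-192/161) = -64/161 ≈ -0.39752)
(406/201 + 58/W)*(-68) = (406/201 + 58/(-64/161))*(-68) = (406*(1/201) + 58*(-161/64))*(-68) = (406/201 - 4669/32)*(-68) = -925477/6432*(-68) = 15733109/1608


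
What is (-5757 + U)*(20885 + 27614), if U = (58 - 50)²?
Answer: -276104807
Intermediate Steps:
U = 64 (U = 8² = 64)
(-5757 + U)*(20885 + 27614) = (-5757 + 64)*(20885 + 27614) = -5693*48499 = -276104807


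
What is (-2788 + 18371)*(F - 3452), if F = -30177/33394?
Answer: -1796817527495/33394 ≈ -5.3807e+7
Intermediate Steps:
F = -30177/33394 (F = -30177*1/33394 = -30177/33394 ≈ -0.90367)
(-2788 + 18371)*(F - 3452) = (-2788 + 18371)*(-30177/33394 - 3452) = 15583*(-115306265/33394) = -1796817527495/33394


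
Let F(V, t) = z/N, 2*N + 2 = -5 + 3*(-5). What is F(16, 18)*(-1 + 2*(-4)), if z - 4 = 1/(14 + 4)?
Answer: 73/22 ≈ 3.3182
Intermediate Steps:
z = 73/18 (z = 4 + 1/(14 + 4) = 4 + 1/18 = 73/18 ≈ 4.0556)
N = -11 (N = -1 + (-5 + 3*(-5))/2 = -1 + (-5 - 15)/2 = -1 + (½)*(-20) = -1 - 10 = -11)
F(V, t) = -73/198 (F(V, t) = (73/18)/(-11) = (73/18)*(-1/11) = -73/198)
F(16, 18)*(-1 + 2*(-4)) = -73*(-1 + 2*(-4))/198 = -73*(-1 - 8)/198 = -73/198*(-9) = 73/22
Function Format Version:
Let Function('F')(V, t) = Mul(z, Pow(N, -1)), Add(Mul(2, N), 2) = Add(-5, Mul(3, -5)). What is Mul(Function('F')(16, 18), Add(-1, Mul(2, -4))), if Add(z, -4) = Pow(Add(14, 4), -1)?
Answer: Rational(73, 22) ≈ 3.3182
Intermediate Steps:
z = Rational(73, 18) (z = Add(4, Pow(Add(14, 4), -1)) = Add(4, Pow(18, -1)) = Add(4, Rational(1, 18)) = Rational(73, 18) ≈ 4.0556)
N = -11 (N = Add(-1, Mul(Rational(1, 2), Add(-5, Mul(3, -5)))) = Add(-1, Mul(Rational(1, 2), Add(-5, -15))) = Add(-1, Mul(Rational(1, 2), -20)) = Add(-1, -10) = -11)
Function('F')(V, t) = Rational(-73, 198) (Function('F')(V, t) = Mul(Rational(73, 18), Pow(-11, -1)) = Mul(Rational(73, 18), Rational(-1, 11)) = Rational(-73, 198))
Mul(Function('F')(16, 18), Add(-1, Mul(2, -4))) = Mul(Rational(-73, 198), Add(-1, Mul(2, -4))) = Mul(Rational(-73, 198), Add(-1, -8)) = Mul(Rational(-73, 198), -9) = Rational(73, 22)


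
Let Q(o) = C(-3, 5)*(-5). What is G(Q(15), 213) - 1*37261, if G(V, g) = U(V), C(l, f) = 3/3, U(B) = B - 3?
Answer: -37269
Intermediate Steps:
U(B) = -3 + B
C(l, f) = 1 (C(l, f) = 3*(⅓) = 1)
Q(o) = -5 (Q(o) = 1*(-5) = -5)
G(V, g) = -3 + V
G(Q(15), 213) - 1*37261 = (-3 - 5) - 1*37261 = -8 - 37261 = -37269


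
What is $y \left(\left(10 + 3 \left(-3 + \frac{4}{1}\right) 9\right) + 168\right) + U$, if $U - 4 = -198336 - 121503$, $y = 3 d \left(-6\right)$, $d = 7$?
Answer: $-345665$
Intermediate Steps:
$y = -126$ ($y = 3 \cdot 7 \left(-6\right) = 21 \left(-6\right) = -126$)
$U = -319835$ ($U = 4 - 319839 = -319835$)
$y \left(\left(10 + 3 \left(-3 + \frac{4}{1}\right) 9\right) + 168\right) + U = - 126 \left(\left(10 + 3 \left(-3 + \frac{4}{1}\right) 9\right) + 168\right) - 319835 = - 126 \left(\left(10 + 3 \left(-3 + 4 \cdot 1\right) 9\right) + 168\right) - 319835 = - 126 \left(\left(10 + 3 \left(-3 + 4\right) 9\right) + 168\right) - 319835 = - 126 \left(\left(10 + 3 \cdot 1 \cdot 9\right) + 168\right) - 319835 = - 126 \left(\left(10 + 3 \cdot 9\right) + 168\right) - 319835 = - 126 \left(\left(10 + 27\right) + 168\right) - 319835 = - 126 \left(37 + 168\right) - 319835 = \left(-126\right) 205 - 319835 = -25830 - 319835 = -345665$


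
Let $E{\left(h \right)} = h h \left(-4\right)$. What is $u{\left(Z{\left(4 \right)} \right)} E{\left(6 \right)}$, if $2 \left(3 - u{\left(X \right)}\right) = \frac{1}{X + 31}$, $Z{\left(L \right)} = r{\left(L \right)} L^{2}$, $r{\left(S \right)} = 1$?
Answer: $- \frac{20232}{47} \approx -430.47$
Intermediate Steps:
$E{\left(h \right)} = - 4 h^{2}$ ($E{\left(h \right)} = h^{2} \left(-4\right) = - 4 h^{2}$)
$Z{\left(L \right)} = L^{2}$ ($Z{\left(L \right)} = 1 L^{2} = L^{2}$)
$u{\left(X \right)} = 3 - \frac{1}{2 \left(31 + X\right)}$ ($u{\left(X \right)} = 3 - \frac{1}{2 \left(X + 31\right)} = 3 - \frac{1}{2 \left(31 + X\right)}$)
$u{\left(Z{\left(4 \right)} \right)} E{\left(6 \right)} = \frac{185 + 6 \cdot 4^{2}}{2 \left(31 + 4^{2}\right)} \left(- 4 \cdot 6^{2}\right) = \frac{185 + 6 \cdot 16}{2 \left(31 + 16\right)} \left(\left(-4\right) 36\right) = \frac{185 + 96}{2 \cdot 47} \left(-144\right) = \frac{1}{2} \cdot \frac{1}{47} \cdot 281 \left(-144\right) = \frac{281}{94} \left(-144\right) = - \frac{20232}{47}$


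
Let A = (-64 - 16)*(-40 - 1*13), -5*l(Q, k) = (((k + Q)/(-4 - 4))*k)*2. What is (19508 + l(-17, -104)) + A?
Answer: 121886/5 ≈ 24377.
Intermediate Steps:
l(Q, k) = -2*k*(-Q/8 - k/8)/5 (l(Q, k) = -((k + Q)/(-4 - 4))*k*2/5 = -((Q + k)/(-8))*k*2/5 = -((Q + k)*(-⅛))*k*2/5 = -(-Q/8 - k/8)*k*2/5 = -k*(-Q/8 - k/8)*2/5 = -2*k*(-Q/8 - k/8)/5)
A = 4240 (A = -80*(-40 - 13) = -80*(-53) = 4240)
(19508 + l(-17, -104)) + A = (19508 + (1/20)*(-104)*(-17 - 104)) + 4240 = (19508 + (1/20)*(-104)*(-121)) + 4240 = (19508 + 3146/5) + 4240 = 100686/5 + 4240 = 121886/5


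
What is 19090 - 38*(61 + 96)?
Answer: 13124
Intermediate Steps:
19090 - 38*(61 + 96) = 19090 - 38*157 = 19090 - 1*5966 = 19090 - 5966 = 13124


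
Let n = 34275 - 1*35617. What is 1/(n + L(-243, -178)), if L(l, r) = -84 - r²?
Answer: -1/33110 ≈ -3.0202e-5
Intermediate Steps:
n = -1342 (n = 34275 - 35617 = -1342)
1/(n + L(-243, -178)) = 1/(-1342 + (-84 - 1*(-178)²)) = 1/(-1342 + (-84 - 1*31684)) = 1/(-1342 + (-84 - 31684)) = 1/(-1342 - 31768) = 1/(-33110) = -1/33110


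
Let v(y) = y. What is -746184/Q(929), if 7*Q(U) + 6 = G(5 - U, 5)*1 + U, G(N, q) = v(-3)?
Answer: -652911/115 ≈ -5677.5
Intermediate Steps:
G(N, q) = -3
Q(U) = -9/7 + U/7 (Q(U) = -6/7 + (-3*1 + U)/7 = -6/7 + (-3 + U)/7 = -6/7 + (-3/7 + U/7) = -9/7 + U/7)
-746184/Q(929) = -746184/(-9/7 + (⅐)*929) = -746184/(-9/7 + 929/7) = -746184/920/7 = -746184*7/920 = -652911/115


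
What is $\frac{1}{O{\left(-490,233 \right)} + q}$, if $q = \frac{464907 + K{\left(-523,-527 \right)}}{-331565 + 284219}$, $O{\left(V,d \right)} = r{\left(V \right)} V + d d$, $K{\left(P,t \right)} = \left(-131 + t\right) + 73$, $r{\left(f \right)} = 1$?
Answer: $\frac{7891}{424450522} \approx 1.8591 \cdot 10^{-5}$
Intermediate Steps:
$K{\left(P,t \right)} = -58 + t$
$O{\left(V,d \right)} = V + d^{2}$ ($O{\left(V,d \right)} = 1 V + d d = V + d^{2}$)
$q = - \frac{77387}{7891}$ ($q = \frac{464907 - 585}{-331565 + 284219} = \frac{464907 - 585}{-47346} = 464322 \left(- \frac{1}{47346}\right) = - \frac{77387}{7891} \approx -9.807$)
$\frac{1}{O{\left(-490,233 \right)} + q} = \frac{1}{\left(-490 + 233^{2}\right) - \frac{77387}{7891}} = \frac{1}{\left(-490 + 54289\right) - \frac{77387}{7891}} = \frac{1}{53799 - \frac{77387}{7891}} = \frac{1}{\frac{424450522}{7891}} = \frac{7891}{424450522}$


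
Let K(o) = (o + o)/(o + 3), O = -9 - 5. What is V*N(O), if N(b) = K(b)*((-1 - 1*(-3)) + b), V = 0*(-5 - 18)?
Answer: 0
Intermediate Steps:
V = 0 (V = 0*(-23) = 0)
O = -14
K(o) = 2*o/(3 + o) (K(o) = (2*o)/(3 + o) = 2*o/(3 + o))
N(b) = 2*b*(2 + b)/(3 + b) (N(b) = (2*b/(3 + b))*((-1 - 1*(-3)) + b) = (2*b/(3 + b))*((-1 + 3) + b) = (2*b/(3 + b))*(2 + b) = 2*b*(2 + b)/(3 + b))
V*N(O) = 0*(2*(-14)*(2 - 14)/(3 - 14)) = 0*(2*(-14)*(-12)/(-11)) = 0*(2*(-14)*(-1/11)*(-12)) = 0*(-336/11) = 0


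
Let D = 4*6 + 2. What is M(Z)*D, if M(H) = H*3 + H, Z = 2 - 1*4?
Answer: -208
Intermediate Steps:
D = 26 (D = 24 + 2 = 26)
Z = -2 (Z = 2 - 4 = -2)
M(H) = 4*H (M(H) = 3*H + H = 4*H)
M(Z)*D = (4*(-2))*26 = -8*26 = -208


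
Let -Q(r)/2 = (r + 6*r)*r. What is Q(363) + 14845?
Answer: -1829921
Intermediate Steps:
Q(r) = -14*r² (Q(r) = -2*(r + 6*r)*r = -2*7*r*r = -14*r²)
Q(363) + 14845 = -14*363² + 14845 = -14*131769 + 14845 = -1844766 + 14845 = -1829921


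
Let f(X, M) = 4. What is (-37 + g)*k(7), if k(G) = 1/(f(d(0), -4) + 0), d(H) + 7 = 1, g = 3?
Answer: -17/2 ≈ -8.5000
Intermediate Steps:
d(H) = -6 (d(H) = -7 + 1 = -6)
k(G) = 1/4 (k(G) = 1/(4 + 0) = 1/4)
(-37 + g)*k(7) = (-37 + 3)*(1/4) = -34*1/4 = -17/2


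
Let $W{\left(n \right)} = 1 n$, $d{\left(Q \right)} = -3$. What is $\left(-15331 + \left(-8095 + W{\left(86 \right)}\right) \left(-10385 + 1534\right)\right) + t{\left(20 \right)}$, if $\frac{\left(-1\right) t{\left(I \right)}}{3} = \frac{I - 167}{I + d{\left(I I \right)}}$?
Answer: $\frac{1204830017}{17} \approx 7.0872 \cdot 10^{7}$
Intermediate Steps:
$W{\left(n \right)} = n$
$t{\left(I \right)} = - \frac{3 \left(-167 + I\right)}{-3 + I}$ ($t{\left(I \right)} = - 3 \frac{I - 167}{I - 3} = - 3 \frac{-167 + I}{-3 + I} = - \frac{3 \left(-167 + I\right)}{-3 + I}$)
$\left(-15331 + \left(-8095 + W{\left(86 \right)}\right) \left(-10385 + 1534\right)\right) + t{\left(20 \right)} = \left(-15331 + \left(-8095 + 86\right) \left(-10385 + 1534\right)\right) + \frac{3 \left(167 - 20\right)}{-3 + 20} = \left(-15331 - -70887659\right) + \frac{3 \left(167 - 20\right)}{17} = \left(-15331 + 70887659\right) + 3 \cdot \frac{1}{17} \cdot 147 = 70872328 + \frac{441}{17} = \frac{1204830017}{17}$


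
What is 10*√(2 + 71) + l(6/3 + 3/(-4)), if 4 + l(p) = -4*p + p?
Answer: -31/4 + 10*√73 ≈ 77.690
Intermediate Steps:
l(p) = -4 - 3*p (l(p) = -4 + (-4*p + p) = -4 - 3*p)
10*√(2 + 71) + l(6/3 + 3/(-4)) = 10*√(2 + 71) + (-4 - 3*(6/3 + 3/(-4))) = 10*√73 + (-4 - 3*(6*(⅓) + 3*(-¼))) = 10*√73 + (-4 - 3*(2 - ¾)) = 10*√73 + (-4 - 3*5/4) = 10*√73 + (-4 - 15/4) = 10*√73 - 31/4 = -31/4 + 10*√73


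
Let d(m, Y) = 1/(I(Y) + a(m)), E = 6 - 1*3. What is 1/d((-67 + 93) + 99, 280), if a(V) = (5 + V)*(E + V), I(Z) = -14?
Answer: 16626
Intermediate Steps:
E = 3 (E = 6 - 3 = 3)
a(V) = (3 + V)*(5 + V) (a(V) = (5 + V)*(3 + V) = (3 + V)*(5 + V))
d(m, Y) = 1/(1 + m² + 8*m) (d(m, Y) = 1/(-14 + (15 + m² + 8*m)) = 1/(1 + m² + 8*m))
1/d((-67 + 93) + 99, 280) = 1/(1/(1 + ((-67 + 93) + 99)² + 8*((-67 + 93) + 99))) = 1/(1/(1 + (26 + 99)² + 8*(26 + 99))) = 1/(1/(1 + 125² + 8*125)) = 1/(1/(1 + 15625 + 1000)) = 1/(1/16626) = 16626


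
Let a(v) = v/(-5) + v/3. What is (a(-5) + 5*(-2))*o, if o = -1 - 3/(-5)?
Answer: 64/15 ≈ 4.2667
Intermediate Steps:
a(v) = 2*v/15 (a(v) = v*(-⅕) + v*(⅓) = -v/5 + v/3 = 2*v/15)
o = -⅖ (o = -1 - 3*(-1)/5 = -1 - 1*(-⅗) = -1 + ⅗ = -⅖ ≈ -0.40000)
(a(-5) + 5*(-2))*o = ((2/15)*(-5) + 5*(-2))*(-⅖) = (-⅔ - 10)*(-⅖) = -32/3*(-⅖) = 64/15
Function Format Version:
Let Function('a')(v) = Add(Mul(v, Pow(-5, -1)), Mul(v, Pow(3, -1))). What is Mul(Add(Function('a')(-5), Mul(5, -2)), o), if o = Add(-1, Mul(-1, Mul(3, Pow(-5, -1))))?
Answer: Rational(64, 15) ≈ 4.2667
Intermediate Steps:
Function('a')(v) = Mul(Rational(2, 15), v) (Function('a')(v) = Add(Mul(v, Rational(-1, 5)), Mul(v, Rational(1, 3))) = Add(Mul(Rational(-1, 5), v), Mul(Rational(1, 3), v)) = Mul(Rational(2, 15), v))
o = Rational(-2, 5) (o = Add(-1, Mul(-1, Mul(3, Rational(-1, 5)))) = Add(-1, Mul(-1, Rational(-3, 5))) = Add(-1, Rational(3, 5)) = Rational(-2, 5) ≈ -0.40000)
Mul(Add(Function('a')(-5), Mul(5, -2)), o) = Mul(Add(Mul(Rational(2, 15), -5), Mul(5, -2)), Rational(-2, 5)) = Mul(Add(Rational(-2, 3), -10), Rational(-2, 5)) = Mul(Rational(-32, 3), Rational(-2, 5)) = Rational(64, 15)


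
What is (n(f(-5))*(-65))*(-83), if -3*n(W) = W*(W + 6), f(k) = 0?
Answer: 0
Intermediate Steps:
n(W) = -W*(6 + W)/3 (n(W) = -W*(W + 6)/3 = -W*(6 + W)/3)
(n(f(-5))*(-65))*(-83) = (-1/3*0*(6 + 0)*(-65))*(-83) = (-1/3*0*6*(-65))*(-83) = (0*(-65))*(-83) = 0*(-83) = 0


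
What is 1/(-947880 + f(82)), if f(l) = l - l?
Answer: -1/947880 ≈ -1.0550e-6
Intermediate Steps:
f(l) = 0
1/(-947880 + f(82)) = 1/(-947880 + 0) = 1/(-947880) = -1/947880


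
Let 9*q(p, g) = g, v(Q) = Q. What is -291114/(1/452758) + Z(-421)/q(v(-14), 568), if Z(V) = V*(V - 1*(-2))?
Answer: -74864779702425/568 ≈ -1.3180e+11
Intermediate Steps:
Z(V) = V*(2 + V) (Z(V) = V*(V + 2) = V*(2 + V))
q(p, g) = g/9
-291114/(1/452758) + Z(-421)/q(v(-14), 568) = -291114/(1/452758) + (-421*(2 - 421))/(((⅑)*568)) = -291114/1/452758 + (-421*(-419))/(568/9) = -291114*452758 + 176399*(9/568) = -131804192412 + 1587591/568 = -74864779702425/568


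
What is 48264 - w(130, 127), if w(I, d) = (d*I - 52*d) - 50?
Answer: 38408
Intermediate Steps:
w(I, d) = -50 - 52*d + I*d (w(I, d) = (I*d - 52*d) - 50 = (-52*d + I*d) - 50 = -50 - 52*d + I*d)
48264 - w(130, 127) = 48264 - (-50 - 52*127 + 130*127) = 48264 - (-50 - 6604 + 16510) = 48264 - 1*9856 = 48264 - 9856 = 38408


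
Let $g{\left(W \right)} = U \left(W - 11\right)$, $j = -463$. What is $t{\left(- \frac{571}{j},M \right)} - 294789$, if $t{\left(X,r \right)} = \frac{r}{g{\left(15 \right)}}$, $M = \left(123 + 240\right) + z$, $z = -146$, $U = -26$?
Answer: $- \frac{30658273}{104} \approx -2.9479 \cdot 10^{5}$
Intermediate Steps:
$g{\left(W \right)} = 286 - 26 W$ ($g{\left(W \right)} = - 26 \left(W - 11\right) = - 26 \left(-11 + W\right) = 286 - 26 W$)
$M = 217$ ($M = \left(123 + 240\right) - 146 = 363 - 146 = 217$)
$t{\left(X,r \right)} = - \frac{r}{104}$ ($t{\left(X,r \right)} = \frac{r}{286 - 390} = \frac{r}{-104} = r \left(- \frac{1}{104}\right) = - \frac{r}{104}$)
$t{\left(- \frac{571}{j},M \right)} - 294789 = \left(- \frac{1}{104}\right) 217 - 294789 = - \frac{217}{104} - 294789 = - \frac{30658273}{104}$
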